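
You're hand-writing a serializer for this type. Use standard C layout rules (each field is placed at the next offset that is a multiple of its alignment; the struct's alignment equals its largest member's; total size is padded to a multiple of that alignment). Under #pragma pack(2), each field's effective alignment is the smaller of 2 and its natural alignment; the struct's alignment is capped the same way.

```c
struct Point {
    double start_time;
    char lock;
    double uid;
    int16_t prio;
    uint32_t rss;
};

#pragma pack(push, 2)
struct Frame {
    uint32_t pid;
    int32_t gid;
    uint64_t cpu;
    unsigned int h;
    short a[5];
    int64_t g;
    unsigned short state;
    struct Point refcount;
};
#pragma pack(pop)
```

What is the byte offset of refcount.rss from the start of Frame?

68

Point: 0..8  start_time  (8B, 8-aligned); 8..9  lock  (1B, 1-aligned); 9..16  -- padding (7B); 16..24  uid  (8B, 8-aligned); 24..26  prio  (2B, 2-aligned); 26..28  -- padding (2B); 28..32  rss  (4B, 4-aligned); sizeof = 32, alignof = 8
0..4  pid  (4B, 2-aligned)
4..8  gid  (4B, 2-aligned)
8..16  cpu  (8B, 2-aligned)
16..20  h  (4B, 2-aligned)
20..30  a  (10B, 2-aligned)
30..38  g  (8B, 2-aligned)
38..40  state  (2B, 2-aligned)
40..72  refcount  (32B, 2-aligned)
within Point: rss at 28
40 + 28 = 68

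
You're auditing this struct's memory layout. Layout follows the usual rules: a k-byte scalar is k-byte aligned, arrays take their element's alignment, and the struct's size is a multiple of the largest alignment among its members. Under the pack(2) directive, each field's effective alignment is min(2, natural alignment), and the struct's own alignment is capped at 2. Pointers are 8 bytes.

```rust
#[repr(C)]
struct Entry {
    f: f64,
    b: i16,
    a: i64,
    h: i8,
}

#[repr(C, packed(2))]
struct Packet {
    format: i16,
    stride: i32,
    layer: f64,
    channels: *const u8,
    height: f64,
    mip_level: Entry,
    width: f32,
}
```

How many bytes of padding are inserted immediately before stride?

0

Entry: @0: f [8B, align 8] → 8; @8: b [2B, align 2] → 10; +6 pad (align 8); @16: a [8B, align 8] → 24; @24: h [1B, align 1] → 25; +7 tail pad (align 8); size 32, align 8
@0: format [2B, align 2] → 2
@2: stride [4B, align 2] → 6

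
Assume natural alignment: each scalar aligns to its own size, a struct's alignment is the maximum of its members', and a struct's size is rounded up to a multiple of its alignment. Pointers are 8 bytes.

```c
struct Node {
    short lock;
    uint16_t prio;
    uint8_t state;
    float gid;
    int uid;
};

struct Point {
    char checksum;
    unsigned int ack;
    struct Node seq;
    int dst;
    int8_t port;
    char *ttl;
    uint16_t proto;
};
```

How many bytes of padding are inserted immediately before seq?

Node: @0: lock [2B, align 2] → 2; @2: prio [2B, align 2] → 4; @4: state [1B, align 1] → 5; +3 pad (align 4); @8: gid [4B, align 4] → 12; @12: uid [4B, align 4] → 16; size 16, align 4
@0: checksum [1B, align 1] → 1
+3 pad (align 4)
@4: ack [4B, align 4] → 8
@8: seq [16B, align 4] → 24

0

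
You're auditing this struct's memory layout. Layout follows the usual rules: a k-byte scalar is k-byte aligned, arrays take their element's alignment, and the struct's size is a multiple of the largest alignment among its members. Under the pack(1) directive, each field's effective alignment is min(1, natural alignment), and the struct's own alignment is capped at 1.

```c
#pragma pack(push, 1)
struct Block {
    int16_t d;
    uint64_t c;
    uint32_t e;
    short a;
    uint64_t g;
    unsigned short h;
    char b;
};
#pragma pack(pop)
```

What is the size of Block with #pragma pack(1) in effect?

d at 0 (size 2, align 1) → ends 2
c at 2 (size 8, align 1) → ends 10
e at 10 (size 4, align 1) → ends 14
a at 14 (size 2, align 1) → ends 16
g at 16 (size 8, align 1) → ends 24
h at 24 (size 2, align 1) → ends 26
b at 26 (size 1, align 1) → ends 27
total 27 bytes, alignment 1

27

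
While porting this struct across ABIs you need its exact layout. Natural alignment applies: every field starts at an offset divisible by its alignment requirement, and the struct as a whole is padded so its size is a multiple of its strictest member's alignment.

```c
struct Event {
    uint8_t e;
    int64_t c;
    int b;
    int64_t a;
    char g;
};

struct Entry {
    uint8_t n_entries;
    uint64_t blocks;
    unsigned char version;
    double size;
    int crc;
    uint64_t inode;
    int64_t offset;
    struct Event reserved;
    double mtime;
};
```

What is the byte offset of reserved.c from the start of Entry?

Event: 0..1  e  (1B, 1-aligned); 1..8  -- padding (7B); 8..16  c  (8B, 8-aligned); 16..20  b  (4B, 4-aligned); 20..24  -- padding (4B); 24..32  a  (8B, 8-aligned); 32..33  g  (1B, 1-aligned); 33..40  -- tail padding (7B); sizeof = 40, alignof = 8
0..1  n_entries  (1B, 1-aligned)
1..8  -- padding (7B)
8..16  blocks  (8B, 8-aligned)
16..17  version  (1B, 1-aligned)
17..24  -- padding (7B)
24..32  size  (8B, 8-aligned)
32..36  crc  (4B, 4-aligned)
36..40  -- padding (4B)
40..48  inode  (8B, 8-aligned)
48..56  offset  (8B, 8-aligned)
56..96  reserved  (40B, 8-aligned)
within Event: c at 8
56 + 8 = 64

64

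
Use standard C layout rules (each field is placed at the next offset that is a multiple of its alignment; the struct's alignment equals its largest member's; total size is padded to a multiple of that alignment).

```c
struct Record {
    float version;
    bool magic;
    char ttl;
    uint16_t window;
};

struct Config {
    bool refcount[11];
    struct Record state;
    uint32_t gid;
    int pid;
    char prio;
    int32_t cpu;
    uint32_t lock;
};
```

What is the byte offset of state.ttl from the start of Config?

Record: @0: version [4B, align 4] → 4; @4: magic [1B, align 1] → 5; @5: ttl [1B, align 1] → 6; @6: window [2B, align 2] → 8; size 8, align 4
@0: refcount [11B, align 1] → 11
+1 pad (align 4)
@12: state [8B, align 4] → 20
within Record: ttl at 5
12 + 5 = 17

17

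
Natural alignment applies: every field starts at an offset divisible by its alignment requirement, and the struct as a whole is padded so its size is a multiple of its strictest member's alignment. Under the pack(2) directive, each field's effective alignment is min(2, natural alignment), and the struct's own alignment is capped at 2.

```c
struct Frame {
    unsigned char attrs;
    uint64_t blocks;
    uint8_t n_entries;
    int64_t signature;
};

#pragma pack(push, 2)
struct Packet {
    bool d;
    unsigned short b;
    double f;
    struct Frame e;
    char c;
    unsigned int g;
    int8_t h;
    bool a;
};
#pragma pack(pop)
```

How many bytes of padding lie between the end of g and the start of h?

Frame: attrs at 0 (size 1, align 1) → ends 1; pad 7 to align 8 for blocks; blocks at 8 (size 8, align 8) → ends 16; n_entries at 16 (size 1, align 1) → ends 17; pad 7 to align 8 for signature; signature at 24 (size 8, align 8) → ends 32; total 32 bytes, alignment 8
d at 0 (size 1, align 1) → ends 1
pad 1 to align 2 for b
b at 2 (size 2, align 2) → ends 4
f at 4 (size 8, align 2) → ends 12
e at 12 (size 32, align 2) → ends 44
c at 44 (size 1, align 1) → ends 45
pad 1 to align 2 for g
g at 46 (size 4, align 2) → ends 50
h at 50 (size 1, align 1) → ends 51

0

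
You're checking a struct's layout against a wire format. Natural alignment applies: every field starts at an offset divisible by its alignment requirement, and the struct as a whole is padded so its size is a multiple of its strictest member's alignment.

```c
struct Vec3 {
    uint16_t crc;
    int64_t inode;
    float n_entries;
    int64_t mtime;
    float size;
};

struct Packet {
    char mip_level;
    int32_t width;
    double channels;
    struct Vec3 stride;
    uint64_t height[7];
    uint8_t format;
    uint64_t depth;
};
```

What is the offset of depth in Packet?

Vec3: crc at 0 (size 2, align 2) → ends 2; pad 6 to align 8 for inode; inode at 8 (size 8, align 8) → ends 16; n_entries at 16 (size 4, align 4) → ends 20; pad 4 to align 8 for mtime; mtime at 24 (size 8, align 8) → ends 32; size at 32 (size 4, align 4) → ends 36; tail pad 4 to reach multiple of 8; total 40 bytes, alignment 8
mip_level at 0 (size 1, align 1) → ends 1
pad 3 to align 4 for width
width at 4 (size 4, align 4) → ends 8
channels at 8 (size 8, align 8) → ends 16
stride at 16 (size 40, align 8) → ends 56
height at 56 (size 56, align 8) → ends 112
format at 112 (size 1, align 1) → ends 113
pad 7 to align 8 for depth
depth at 120 (size 8, align 8) → ends 128

120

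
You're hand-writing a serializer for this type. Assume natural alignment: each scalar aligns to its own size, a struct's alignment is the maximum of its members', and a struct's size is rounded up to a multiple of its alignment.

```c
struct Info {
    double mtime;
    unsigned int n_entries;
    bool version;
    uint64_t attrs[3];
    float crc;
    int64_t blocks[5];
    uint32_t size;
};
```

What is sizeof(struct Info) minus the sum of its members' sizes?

11

@0: mtime [8B, align 8] → 8
@8: n_entries [4B, align 4] → 12
@12: version [1B, align 1] → 13
+3 pad (align 8)
@16: attrs [24B, align 8] → 40
@40: crc [4B, align 4] → 44
+4 pad (align 8)
@48: blocks [40B, align 8] → 88
@88: size [4B, align 4] → 92
+4 tail pad (align 8)
size 96, align 8
data bytes 85, size 96 → padding 11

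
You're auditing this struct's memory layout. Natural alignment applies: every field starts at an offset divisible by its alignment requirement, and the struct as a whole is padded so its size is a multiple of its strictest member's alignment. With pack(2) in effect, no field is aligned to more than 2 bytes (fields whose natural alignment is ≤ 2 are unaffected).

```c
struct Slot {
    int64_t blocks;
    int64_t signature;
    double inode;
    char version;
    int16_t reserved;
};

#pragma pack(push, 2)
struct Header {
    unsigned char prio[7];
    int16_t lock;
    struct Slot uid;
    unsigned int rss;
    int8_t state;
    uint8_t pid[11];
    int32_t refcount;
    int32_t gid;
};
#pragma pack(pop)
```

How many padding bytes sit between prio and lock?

Slot: 0..8  blocks  (8B, 8-aligned); 8..16  signature  (8B, 8-aligned); 16..24  inode  (8B, 8-aligned); 24..25  version  (1B, 1-aligned); 25..26  -- padding (1B); 26..28  reserved  (2B, 2-aligned); 28..32  -- tail padding (4B); sizeof = 32, alignof = 8
0..7  prio  (7B, 1-aligned)
7..8  -- padding (1B)
8..10  lock  (2B, 2-aligned)

1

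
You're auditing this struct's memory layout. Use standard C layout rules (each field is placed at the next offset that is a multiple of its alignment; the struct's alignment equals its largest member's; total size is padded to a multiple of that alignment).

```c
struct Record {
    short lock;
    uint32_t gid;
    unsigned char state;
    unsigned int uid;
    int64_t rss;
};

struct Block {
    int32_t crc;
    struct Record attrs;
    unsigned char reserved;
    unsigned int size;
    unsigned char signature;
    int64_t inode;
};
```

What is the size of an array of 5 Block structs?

280

Record: lock at 0 (size 2, align 2) → ends 2; pad 2 to align 4 for gid; gid at 4 (size 4, align 4) → ends 8; state at 8 (size 1, align 1) → ends 9; pad 3 to align 4 for uid; uid at 12 (size 4, align 4) → ends 16; rss at 16 (size 8, align 8) → ends 24; total 24 bytes, alignment 8
crc at 0 (size 4, align 4) → ends 4
pad 4 to align 8 for attrs
attrs at 8 (size 24, align 8) → ends 32
reserved at 32 (size 1, align 1) → ends 33
pad 3 to align 4 for size
size at 36 (size 4, align 4) → ends 40
signature at 40 (size 1, align 1) → ends 41
pad 7 to align 8 for inode
inode at 48 (size 8, align 8) → ends 56
total 56 bytes, alignment 8
array of 5: 5 × 56 = 280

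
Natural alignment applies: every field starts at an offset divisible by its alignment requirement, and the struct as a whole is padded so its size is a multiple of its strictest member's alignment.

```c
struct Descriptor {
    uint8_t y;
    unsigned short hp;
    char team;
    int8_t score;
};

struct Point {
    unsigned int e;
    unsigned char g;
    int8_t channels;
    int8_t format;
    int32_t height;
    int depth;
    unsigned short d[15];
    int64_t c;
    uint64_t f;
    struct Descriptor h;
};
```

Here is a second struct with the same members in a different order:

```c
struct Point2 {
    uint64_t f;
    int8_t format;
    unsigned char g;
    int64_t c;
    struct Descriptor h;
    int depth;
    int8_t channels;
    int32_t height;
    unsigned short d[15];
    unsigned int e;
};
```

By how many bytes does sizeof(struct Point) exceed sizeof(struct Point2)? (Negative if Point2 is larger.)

Descriptor: 0..1  y  (1B, 1-aligned); 1..2  -- padding (1B); 2..4  hp  (2B, 2-aligned); 4..5  team  (1B, 1-aligned); 5..6  score  (1B, 1-aligned); sizeof = 6, alignof = 2
0..4  e  (4B, 4-aligned)
4..5  g  (1B, 1-aligned)
5..6  channels  (1B, 1-aligned)
6..7  format  (1B, 1-aligned)
7..8  -- padding (1B)
8..12  height  (4B, 4-aligned)
12..16  depth  (4B, 4-aligned)
16..46  d  (30B, 2-aligned)
46..48  -- padding (2B)
48..56  c  (8B, 8-aligned)
56..64  f  (8B, 8-aligned)
64..70  h  (6B, 2-aligned)
70..72  -- tail padding (2B)
sizeof = 72, alignof = 8
— Point2 —
0..8  f  (8B, 8-aligned)
8..9  format  (1B, 1-aligned)
9..10  g  (1B, 1-aligned)
10..16  -- padding (6B)
16..24  c  (8B, 8-aligned)
24..30  h  (6B, 2-aligned)
30..32  -- padding (2B)
32..36  depth  (4B, 4-aligned)
36..37  channels  (1B, 1-aligned)
37..40  -- padding (3B)
40..44  height  (4B, 4-aligned)
44..74  d  (30B, 2-aligned)
74..76  -- padding (2B)
76..80  e  (4B, 4-aligned)
sizeof = 80, alignof = 8
72 − 80 = -8

-8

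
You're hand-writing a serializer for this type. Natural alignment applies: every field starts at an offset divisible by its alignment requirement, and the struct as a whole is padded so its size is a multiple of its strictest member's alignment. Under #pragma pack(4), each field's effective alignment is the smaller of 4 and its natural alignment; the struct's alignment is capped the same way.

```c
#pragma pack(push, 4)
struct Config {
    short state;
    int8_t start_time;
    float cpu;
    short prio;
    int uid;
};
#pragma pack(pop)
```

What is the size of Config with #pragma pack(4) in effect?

state at 0 (size 2, align 2) → ends 2
start_time at 2 (size 1, align 1) → ends 3
pad 1 to align 4 for cpu
cpu at 4 (size 4, align 4) → ends 8
prio at 8 (size 2, align 2) → ends 10
pad 2 to align 4 for uid
uid at 12 (size 4, align 4) → ends 16
total 16 bytes, alignment 4

16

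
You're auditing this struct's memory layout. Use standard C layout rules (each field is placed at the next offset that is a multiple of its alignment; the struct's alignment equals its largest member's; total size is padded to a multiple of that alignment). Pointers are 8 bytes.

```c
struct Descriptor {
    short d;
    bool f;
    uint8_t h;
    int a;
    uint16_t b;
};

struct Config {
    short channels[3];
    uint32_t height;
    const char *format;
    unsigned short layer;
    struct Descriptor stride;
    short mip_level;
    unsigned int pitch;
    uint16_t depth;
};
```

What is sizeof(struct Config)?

56

Descriptor: 0..2  d  (2B, 2-aligned); 2..3  f  (1B, 1-aligned); 3..4  h  (1B, 1-aligned); 4..8  a  (4B, 4-aligned); 8..10  b  (2B, 2-aligned); 10..12  -- tail padding (2B); sizeof = 12, alignof = 4
0..6  channels  (6B, 2-aligned)
6..8  -- padding (2B)
8..12  height  (4B, 4-aligned)
12..16  -- padding (4B)
16..24  format  (8B, 8-aligned)
24..26  layer  (2B, 2-aligned)
26..28  -- padding (2B)
28..40  stride  (12B, 4-aligned)
40..42  mip_level  (2B, 2-aligned)
42..44  -- padding (2B)
44..48  pitch  (4B, 4-aligned)
48..50  depth  (2B, 2-aligned)
50..56  -- tail padding (6B)
sizeof = 56, alignof = 8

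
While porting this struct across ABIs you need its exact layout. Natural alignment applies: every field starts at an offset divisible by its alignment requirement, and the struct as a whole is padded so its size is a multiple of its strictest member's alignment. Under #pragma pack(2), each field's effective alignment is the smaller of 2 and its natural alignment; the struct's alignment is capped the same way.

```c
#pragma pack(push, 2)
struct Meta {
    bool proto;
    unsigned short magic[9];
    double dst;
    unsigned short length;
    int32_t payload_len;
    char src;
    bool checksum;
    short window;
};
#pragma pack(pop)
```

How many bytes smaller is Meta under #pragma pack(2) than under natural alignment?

10

natural layout:
  proto at 0 (size 1, align 1) → ends 1
  pad 1 to align 2 for magic
  magic at 2 (size 18, align 2) → ends 20
  pad 4 to align 8 for dst
  dst at 24 (size 8, align 8) → ends 32
  length at 32 (size 2, align 2) → ends 34
  pad 2 to align 4 for payload_len
  payload_len at 36 (size 4, align 4) → ends 40
  src at 40 (size 1, align 1) → ends 41
  checksum at 41 (size 1, align 1) → ends 42
  window at 42 (size 2, align 2) → ends 44
  tail pad 4 to reach multiple of 8
  total 48 bytes, alignment 8
packed(2) layout:
  proto at 0 (size 1, align 1) → ends 1
  pad 1 to align 2 for magic
  magic at 2 (size 18, align 2) → ends 20
  dst at 20 (size 8, align 2) → ends 28
  length at 28 (size 2, align 2) → ends 30
  payload_len at 30 (size 4, align 2) → ends 34
  src at 34 (size 1, align 1) → ends 35
  checksum at 35 (size 1, align 1) → ends 36
  window at 36 (size 2, align 2) → ends 38
  total 38 bytes, alignment 2
48 − 38 = 10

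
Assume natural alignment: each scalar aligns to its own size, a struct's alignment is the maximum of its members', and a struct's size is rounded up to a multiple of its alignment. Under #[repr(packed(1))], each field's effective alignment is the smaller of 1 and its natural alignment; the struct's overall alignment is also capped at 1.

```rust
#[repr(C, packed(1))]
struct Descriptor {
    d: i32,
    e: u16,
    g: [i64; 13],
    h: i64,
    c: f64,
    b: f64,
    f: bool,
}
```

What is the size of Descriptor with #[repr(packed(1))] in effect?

d at 0 (size 4, align 1) → ends 4
e at 4 (size 2, align 1) → ends 6
g at 6 (size 104, align 1) → ends 110
h at 110 (size 8, align 1) → ends 118
c at 118 (size 8, align 1) → ends 126
b at 126 (size 8, align 1) → ends 134
f at 134 (size 1, align 1) → ends 135
total 135 bytes, alignment 1

135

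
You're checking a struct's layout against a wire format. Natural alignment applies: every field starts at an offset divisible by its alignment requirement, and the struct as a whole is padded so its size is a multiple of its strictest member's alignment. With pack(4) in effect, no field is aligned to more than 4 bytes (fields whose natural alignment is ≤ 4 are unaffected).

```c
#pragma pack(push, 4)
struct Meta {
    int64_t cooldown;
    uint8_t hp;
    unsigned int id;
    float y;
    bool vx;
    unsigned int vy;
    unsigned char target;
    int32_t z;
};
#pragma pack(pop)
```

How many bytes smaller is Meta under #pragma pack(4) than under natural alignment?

natural layout:
  @0: cooldown [8B, align 8] → 8
  @8: hp [1B, align 1] → 9
  +3 pad (align 4)
  @12: id [4B, align 4] → 16
  @16: y [4B, align 4] → 20
  @20: vx [1B, align 1] → 21
  +3 pad (align 4)
  @24: vy [4B, align 4] → 28
  @28: target [1B, align 1] → 29
  +3 pad (align 4)
  @32: z [4B, align 4] → 36
  +4 tail pad (align 8)
  size 40, align 8
packed(4) layout:
  @0: cooldown [8B, align 4] → 8
  @8: hp [1B, align 1] → 9
  +3 pad (align 4)
  @12: id [4B, align 4] → 16
  @16: y [4B, align 4] → 20
  @20: vx [1B, align 1] → 21
  +3 pad (align 4)
  @24: vy [4B, align 4] → 28
  @28: target [1B, align 1] → 29
  +3 pad (align 4)
  @32: z [4B, align 4] → 36
  size 36, align 4
40 − 36 = 4

4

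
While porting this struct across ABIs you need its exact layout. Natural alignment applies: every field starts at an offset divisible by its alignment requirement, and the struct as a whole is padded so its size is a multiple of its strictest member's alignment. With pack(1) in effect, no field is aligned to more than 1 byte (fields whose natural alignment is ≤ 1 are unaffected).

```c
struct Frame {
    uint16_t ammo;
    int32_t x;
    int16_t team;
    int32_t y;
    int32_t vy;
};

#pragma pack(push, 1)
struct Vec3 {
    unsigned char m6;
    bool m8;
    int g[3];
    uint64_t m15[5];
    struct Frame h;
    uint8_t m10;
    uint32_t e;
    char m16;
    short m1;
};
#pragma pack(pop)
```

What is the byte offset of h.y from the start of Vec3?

Frame: @0: ammo [2B, align 2] → 2; +2 pad (align 4); @4: x [4B, align 4] → 8; @8: team [2B, align 2] → 10; +2 pad (align 4); @12: y [4B, align 4] → 16; @16: vy [4B, align 4] → 20; size 20, align 4
@0: m6 [1B, align 1] → 1
@1: m8 [1B, align 1] → 2
@2: g [12B, align 1] → 14
@14: m15 [40B, align 1] → 54
@54: h [20B, align 1] → 74
within Frame: y at 12
54 + 12 = 66

66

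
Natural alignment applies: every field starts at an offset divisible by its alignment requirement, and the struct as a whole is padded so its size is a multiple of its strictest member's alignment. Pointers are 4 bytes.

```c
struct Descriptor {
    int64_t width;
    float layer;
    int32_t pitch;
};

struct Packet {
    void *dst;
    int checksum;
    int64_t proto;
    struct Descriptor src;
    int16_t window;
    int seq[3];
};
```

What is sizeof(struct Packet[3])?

Descriptor: width at 0 (size 8, align 8) → ends 8; layer at 8 (size 4, align 4) → ends 12; pitch at 12 (size 4, align 4) → ends 16; total 16 bytes, alignment 8
dst at 0 (size 4, align 4) → ends 4
checksum at 4 (size 4, align 4) → ends 8
proto at 8 (size 8, align 8) → ends 16
src at 16 (size 16, align 8) → ends 32
window at 32 (size 2, align 2) → ends 34
pad 2 to align 4 for seq
seq at 36 (size 12, align 4) → ends 48
total 48 bytes, alignment 8
array of 3: 3 × 48 = 144

144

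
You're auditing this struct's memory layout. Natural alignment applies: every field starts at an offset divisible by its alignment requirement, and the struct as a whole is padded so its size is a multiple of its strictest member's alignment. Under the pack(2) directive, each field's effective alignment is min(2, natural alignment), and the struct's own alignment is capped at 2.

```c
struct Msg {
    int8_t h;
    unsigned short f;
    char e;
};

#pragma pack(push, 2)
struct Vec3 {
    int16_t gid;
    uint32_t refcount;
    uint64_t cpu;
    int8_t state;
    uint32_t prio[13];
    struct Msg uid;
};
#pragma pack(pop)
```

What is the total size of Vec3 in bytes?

Msg: 0..1  h  (1B, 1-aligned); 1..2  -- padding (1B); 2..4  f  (2B, 2-aligned); 4..5  e  (1B, 1-aligned); 5..6  -- tail padding (1B); sizeof = 6, alignof = 2
0..2  gid  (2B, 2-aligned)
2..6  refcount  (4B, 2-aligned)
6..14  cpu  (8B, 2-aligned)
14..15  state  (1B, 1-aligned)
15..16  -- padding (1B)
16..68  prio  (52B, 2-aligned)
68..74  uid  (6B, 2-aligned)
sizeof = 74, alignof = 2

74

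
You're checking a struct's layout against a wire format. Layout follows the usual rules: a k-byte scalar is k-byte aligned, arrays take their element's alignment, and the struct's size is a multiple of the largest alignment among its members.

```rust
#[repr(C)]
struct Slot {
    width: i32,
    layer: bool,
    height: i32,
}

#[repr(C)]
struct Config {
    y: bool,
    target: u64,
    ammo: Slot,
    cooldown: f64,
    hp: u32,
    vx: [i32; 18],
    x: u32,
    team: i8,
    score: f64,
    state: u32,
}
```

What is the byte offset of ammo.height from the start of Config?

24

Slot: @0: width [4B, align 4] → 4; @4: layer [1B, align 1] → 5; +3 pad (align 4); @8: height [4B, align 4] → 12; size 12, align 4
@0: y [1B, align 1] → 1
+7 pad (align 8)
@8: target [8B, align 8] → 16
@16: ammo [12B, align 4] → 28
within Slot: height at 8
16 + 8 = 24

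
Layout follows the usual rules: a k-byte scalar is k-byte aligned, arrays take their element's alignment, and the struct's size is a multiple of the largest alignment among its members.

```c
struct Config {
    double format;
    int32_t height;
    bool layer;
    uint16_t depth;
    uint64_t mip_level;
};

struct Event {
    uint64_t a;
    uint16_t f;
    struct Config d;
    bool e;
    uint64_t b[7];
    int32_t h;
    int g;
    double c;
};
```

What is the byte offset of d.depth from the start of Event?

Config: @0: format [8B, align 8] → 8; @8: height [4B, align 4] → 12; @12: layer [1B, align 1] → 13; +1 pad (align 2); @14: depth [2B, align 2] → 16; @16: mip_level [8B, align 8] → 24; size 24, align 8
@0: a [8B, align 8] → 8
@8: f [2B, align 2] → 10
+6 pad (align 8)
@16: d [24B, align 8] → 40
within Config: depth at 14
16 + 14 = 30

30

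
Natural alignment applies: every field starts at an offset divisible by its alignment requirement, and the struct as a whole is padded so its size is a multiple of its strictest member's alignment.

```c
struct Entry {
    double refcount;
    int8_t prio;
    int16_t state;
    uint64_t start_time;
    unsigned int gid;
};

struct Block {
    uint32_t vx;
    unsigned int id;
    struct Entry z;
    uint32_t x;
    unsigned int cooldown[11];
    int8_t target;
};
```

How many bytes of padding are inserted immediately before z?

Entry: refcount at 0 (size 8, align 8) → ends 8; prio at 8 (size 1, align 1) → ends 9; pad 1 to align 2 for state; state at 10 (size 2, align 2) → ends 12; pad 4 to align 8 for start_time; start_time at 16 (size 8, align 8) → ends 24; gid at 24 (size 4, align 4) → ends 28; tail pad 4 to reach multiple of 8; total 32 bytes, alignment 8
vx at 0 (size 4, align 4) → ends 4
id at 4 (size 4, align 4) → ends 8
z at 8 (size 32, align 8) → ends 40

0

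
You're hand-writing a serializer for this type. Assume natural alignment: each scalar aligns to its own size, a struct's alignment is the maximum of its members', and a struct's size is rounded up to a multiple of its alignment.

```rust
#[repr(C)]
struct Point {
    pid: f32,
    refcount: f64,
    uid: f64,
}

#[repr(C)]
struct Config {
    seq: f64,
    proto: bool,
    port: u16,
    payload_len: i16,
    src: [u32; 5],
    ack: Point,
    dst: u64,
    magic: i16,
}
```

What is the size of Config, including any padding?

Point: 0..4  pid  (4B, 4-aligned); 4..8  -- padding (4B); 8..16  refcount  (8B, 8-aligned); 16..24  uid  (8B, 8-aligned); sizeof = 24, alignof = 8
0..8  seq  (8B, 8-aligned)
8..9  proto  (1B, 1-aligned)
9..10  -- padding (1B)
10..12  port  (2B, 2-aligned)
12..14  payload_len  (2B, 2-aligned)
14..16  -- padding (2B)
16..36  src  (20B, 4-aligned)
36..40  -- padding (4B)
40..64  ack  (24B, 8-aligned)
64..72  dst  (8B, 8-aligned)
72..74  magic  (2B, 2-aligned)
74..80  -- tail padding (6B)
sizeof = 80, alignof = 8

80 bytes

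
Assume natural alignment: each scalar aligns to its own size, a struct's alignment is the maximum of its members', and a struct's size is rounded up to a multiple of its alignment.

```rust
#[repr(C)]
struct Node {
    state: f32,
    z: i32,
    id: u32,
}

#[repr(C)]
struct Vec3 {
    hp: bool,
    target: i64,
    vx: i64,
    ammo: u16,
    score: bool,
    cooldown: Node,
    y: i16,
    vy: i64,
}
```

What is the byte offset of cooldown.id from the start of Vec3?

36

Node: @0: state [4B, align 4] → 4; @4: z [4B, align 4] → 8; @8: id [4B, align 4] → 12; size 12, align 4
@0: hp [1B, align 1] → 1
+7 pad (align 8)
@8: target [8B, align 8] → 16
@16: vx [8B, align 8] → 24
@24: ammo [2B, align 2] → 26
@26: score [1B, align 1] → 27
+1 pad (align 4)
@28: cooldown [12B, align 4] → 40
within Node: id at 8
28 + 8 = 36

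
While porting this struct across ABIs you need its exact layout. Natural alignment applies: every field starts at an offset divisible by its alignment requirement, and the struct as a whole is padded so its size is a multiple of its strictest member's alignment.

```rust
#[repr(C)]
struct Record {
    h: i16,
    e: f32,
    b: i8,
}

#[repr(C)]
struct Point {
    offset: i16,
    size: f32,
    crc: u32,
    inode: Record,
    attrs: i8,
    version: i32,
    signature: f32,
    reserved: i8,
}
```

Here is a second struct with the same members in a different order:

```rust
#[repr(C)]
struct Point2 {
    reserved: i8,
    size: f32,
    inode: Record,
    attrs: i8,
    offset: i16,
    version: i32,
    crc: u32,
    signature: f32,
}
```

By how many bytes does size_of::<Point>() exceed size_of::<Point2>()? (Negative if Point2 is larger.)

4

Record: @0: h [2B, align 2] → 2; +2 pad (align 4); @4: e [4B, align 4] → 8; @8: b [1B, align 1] → 9; +3 tail pad (align 4); size 12, align 4
@0: offset [2B, align 2] → 2
+2 pad (align 4)
@4: size [4B, align 4] → 8
@8: crc [4B, align 4] → 12
@12: inode [12B, align 4] → 24
@24: attrs [1B, align 1] → 25
+3 pad (align 4)
@28: version [4B, align 4] → 32
@32: signature [4B, align 4] → 36
@36: reserved [1B, align 1] → 37
+3 tail pad (align 4)
size 40, align 4
— Point2 —
@0: reserved [1B, align 1] → 1
+3 pad (align 4)
@4: size [4B, align 4] → 8
@8: inode [12B, align 4] → 20
@20: attrs [1B, align 1] → 21
+1 pad (align 2)
@22: offset [2B, align 2] → 24
@24: version [4B, align 4] → 28
@28: crc [4B, align 4] → 32
@32: signature [4B, align 4] → 36
size 36, align 4
40 − 36 = 4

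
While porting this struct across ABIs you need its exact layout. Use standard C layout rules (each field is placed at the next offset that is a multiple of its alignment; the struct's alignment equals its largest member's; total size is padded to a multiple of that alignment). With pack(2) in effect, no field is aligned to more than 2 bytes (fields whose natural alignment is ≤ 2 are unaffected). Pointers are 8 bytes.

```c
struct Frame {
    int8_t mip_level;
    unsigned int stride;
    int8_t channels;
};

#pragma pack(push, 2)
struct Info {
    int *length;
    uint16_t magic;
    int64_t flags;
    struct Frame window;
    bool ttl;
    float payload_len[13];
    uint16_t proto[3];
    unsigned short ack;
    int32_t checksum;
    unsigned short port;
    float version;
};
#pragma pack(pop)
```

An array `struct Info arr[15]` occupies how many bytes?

1530

Frame: 0..1  mip_level  (1B, 1-aligned); 1..4  -- padding (3B); 4..8  stride  (4B, 4-aligned); 8..9  channels  (1B, 1-aligned); 9..12  -- tail padding (3B); sizeof = 12, alignof = 4
0..8  length  (8B, 2-aligned)
8..10  magic  (2B, 2-aligned)
10..18  flags  (8B, 2-aligned)
18..30  window  (12B, 2-aligned)
30..31  ttl  (1B, 1-aligned)
31..32  -- padding (1B)
32..84  payload_len  (52B, 2-aligned)
84..90  proto  (6B, 2-aligned)
90..92  ack  (2B, 2-aligned)
92..96  checksum  (4B, 2-aligned)
96..98  port  (2B, 2-aligned)
98..102  version  (4B, 2-aligned)
sizeof = 102, alignof = 2
array of 15: 15 × 102 = 1530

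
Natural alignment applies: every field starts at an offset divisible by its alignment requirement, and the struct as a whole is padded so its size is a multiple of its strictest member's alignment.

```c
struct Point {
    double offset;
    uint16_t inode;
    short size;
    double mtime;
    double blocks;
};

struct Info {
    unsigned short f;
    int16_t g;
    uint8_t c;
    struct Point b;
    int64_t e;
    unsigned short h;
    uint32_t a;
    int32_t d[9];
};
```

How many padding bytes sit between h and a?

2

Point: @0: offset [8B, align 8] → 8; @8: inode [2B, align 2] → 10; @10: size [2B, align 2] → 12; +4 pad (align 8); @16: mtime [8B, align 8] → 24; @24: blocks [8B, align 8] → 32; size 32, align 8
@0: f [2B, align 2] → 2
@2: g [2B, align 2] → 4
@4: c [1B, align 1] → 5
+3 pad (align 8)
@8: b [32B, align 8] → 40
@40: e [8B, align 8] → 48
@48: h [2B, align 2] → 50
+2 pad (align 4)
@52: a [4B, align 4] → 56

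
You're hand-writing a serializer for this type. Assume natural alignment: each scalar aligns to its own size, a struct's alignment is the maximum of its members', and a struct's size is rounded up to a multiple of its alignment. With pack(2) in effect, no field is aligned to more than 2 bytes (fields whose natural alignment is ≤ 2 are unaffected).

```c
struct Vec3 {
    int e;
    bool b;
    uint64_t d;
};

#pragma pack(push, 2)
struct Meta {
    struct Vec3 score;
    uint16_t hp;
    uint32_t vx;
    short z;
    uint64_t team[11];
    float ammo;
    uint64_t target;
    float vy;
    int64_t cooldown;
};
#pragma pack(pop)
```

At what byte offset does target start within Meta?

116

Vec3: 0..4  e  (4B, 4-aligned); 4..5  b  (1B, 1-aligned); 5..8  -- padding (3B); 8..16  d  (8B, 8-aligned); sizeof = 16, alignof = 8
0..16  score  (16B, 2-aligned)
16..18  hp  (2B, 2-aligned)
18..22  vx  (4B, 2-aligned)
22..24  z  (2B, 2-aligned)
24..112  team  (88B, 2-aligned)
112..116  ammo  (4B, 2-aligned)
116..124  target  (8B, 2-aligned)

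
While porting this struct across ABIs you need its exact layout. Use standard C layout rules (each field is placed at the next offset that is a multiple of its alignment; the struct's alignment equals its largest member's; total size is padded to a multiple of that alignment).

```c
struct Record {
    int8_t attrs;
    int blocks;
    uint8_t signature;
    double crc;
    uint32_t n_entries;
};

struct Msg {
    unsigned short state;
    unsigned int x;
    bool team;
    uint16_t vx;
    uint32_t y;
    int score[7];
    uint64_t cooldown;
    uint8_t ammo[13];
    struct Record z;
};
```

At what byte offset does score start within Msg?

16

Record: 0..1  attrs  (1B, 1-aligned); 1..4  -- padding (3B); 4..8  blocks  (4B, 4-aligned); 8..9  signature  (1B, 1-aligned); 9..16  -- padding (7B); 16..24  crc  (8B, 8-aligned); 24..28  n_entries  (4B, 4-aligned); 28..32  -- tail padding (4B); sizeof = 32, alignof = 8
0..2  state  (2B, 2-aligned)
2..4  -- padding (2B)
4..8  x  (4B, 4-aligned)
8..9  team  (1B, 1-aligned)
9..10  -- padding (1B)
10..12  vx  (2B, 2-aligned)
12..16  y  (4B, 4-aligned)
16..44  score  (28B, 4-aligned)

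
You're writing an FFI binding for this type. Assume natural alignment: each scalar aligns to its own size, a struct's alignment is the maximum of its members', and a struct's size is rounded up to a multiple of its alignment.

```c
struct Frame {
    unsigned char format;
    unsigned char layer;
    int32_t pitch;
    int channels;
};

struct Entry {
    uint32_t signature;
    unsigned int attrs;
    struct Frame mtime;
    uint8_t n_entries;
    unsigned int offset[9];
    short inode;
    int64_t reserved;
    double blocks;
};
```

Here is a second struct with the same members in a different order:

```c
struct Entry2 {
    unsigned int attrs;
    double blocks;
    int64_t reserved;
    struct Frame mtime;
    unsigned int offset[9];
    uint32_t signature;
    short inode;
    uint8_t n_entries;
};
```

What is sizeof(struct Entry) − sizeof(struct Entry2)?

0

Frame: format at 0 (size 1, align 1) → ends 1; layer at 1 (size 1, align 1) → ends 2; pad 2 to align 4 for pitch; pitch at 4 (size 4, align 4) → ends 8; channels at 8 (size 4, align 4) → ends 12; total 12 bytes, alignment 4
signature at 0 (size 4, align 4) → ends 4
attrs at 4 (size 4, align 4) → ends 8
mtime at 8 (size 12, align 4) → ends 20
n_entries at 20 (size 1, align 1) → ends 21
pad 3 to align 4 for offset
offset at 24 (size 36, align 4) → ends 60
inode at 60 (size 2, align 2) → ends 62
pad 2 to align 8 for reserved
reserved at 64 (size 8, align 8) → ends 72
blocks at 72 (size 8, align 8) → ends 80
total 80 bytes, alignment 8
— Entry2 —
attrs at 0 (size 4, align 4) → ends 4
pad 4 to align 8 for blocks
blocks at 8 (size 8, align 8) → ends 16
reserved at 16 (size 8, align 8) → ends 24
mtime at 24 (size 12, align 4) → ends 36
offset at 36 (size 36, align 4) → ends 72
signature at 72 (size 4, align 4) → ends 76
inode at 76 (size 2, align 2) → ends 78
n_entries at 78 (size 1, align 1) → ends 79
tail pad 1 to reach multiple of 8
total 80 bytes, alignment 8
80 − 80 = 0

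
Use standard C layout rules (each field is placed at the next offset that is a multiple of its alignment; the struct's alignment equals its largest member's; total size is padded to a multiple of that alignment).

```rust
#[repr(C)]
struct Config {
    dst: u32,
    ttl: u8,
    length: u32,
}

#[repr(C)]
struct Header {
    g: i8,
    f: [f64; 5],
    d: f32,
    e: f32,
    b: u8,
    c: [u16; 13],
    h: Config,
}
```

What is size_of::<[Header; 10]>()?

Config: @0: dst [4B, align 4] → 4; @4: ttl [1B, align 1] → 5; +3 pad (align 4); @8: length [4B, align 4] → 12; size 12, align 4
@0: g [1B, align 1] → 1
+7 pad (align 8)
@8: f [40B, align 8] → 48
@48: d [4B, align 4] → 52
@52: e [4B, align 4] → 56
@56: b [1B, align 1] → 57
+1 pad (align 2)
@58: c [26B, align 2] → 84
@84: h [12B, align 4] → 96
size 96, align 8
array of 10: 10 × 96 = 960

960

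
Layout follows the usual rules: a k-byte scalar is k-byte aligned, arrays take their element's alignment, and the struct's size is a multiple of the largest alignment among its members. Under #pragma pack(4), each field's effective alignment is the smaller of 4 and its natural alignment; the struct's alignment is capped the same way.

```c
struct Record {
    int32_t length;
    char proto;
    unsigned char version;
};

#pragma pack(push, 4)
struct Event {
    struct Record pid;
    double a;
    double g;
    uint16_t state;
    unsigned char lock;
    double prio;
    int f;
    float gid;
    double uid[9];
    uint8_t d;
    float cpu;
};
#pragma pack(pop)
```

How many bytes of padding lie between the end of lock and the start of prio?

Record: 0..4  length  (4B, 4-aligned); 4..5  proto  (1B, 1-aligned); 5..6  version  (1B, 1-aligned); 6..8  -- tail padding (2B); sizeof = 8, alignof = 4
0..8  pid  (8B, 4-aligned)
8..16  a  (8B, 4-aligned)
16..24  g  (8B, 4-aligned)
24..26  state  (2B, 2-aligned)
26..27  lock  (1B, 1-aligned)
27..28  -- padding (1B)
28..36  prio  (8B, 4-aligned)

1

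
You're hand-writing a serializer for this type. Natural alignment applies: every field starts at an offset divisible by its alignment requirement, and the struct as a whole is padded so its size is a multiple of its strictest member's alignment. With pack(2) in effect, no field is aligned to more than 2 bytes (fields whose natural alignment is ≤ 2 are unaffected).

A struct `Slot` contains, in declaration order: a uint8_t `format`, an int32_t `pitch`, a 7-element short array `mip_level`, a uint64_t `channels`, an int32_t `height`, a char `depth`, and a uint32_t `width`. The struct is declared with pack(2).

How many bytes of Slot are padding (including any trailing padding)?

format at 0 (size 1, align 1) → ends 1
pad 1 to align 2 for pitch
pitch at 2 (size 4, align 2) → ends 6
mip_level at 6 (size 14, align 2) → ends 20
channels at 20 (size 8, align 2) → ends 28
height at 28 (size 4, align 2) → ends 32
depth at 32 (size 1, align 1) → ends 33
pad 1 to align 2 for width
width at 34 (size 4, align 2) → ends 38
total 38 bytes, alignment 2
data bytes 36, size 38 → padding 2

2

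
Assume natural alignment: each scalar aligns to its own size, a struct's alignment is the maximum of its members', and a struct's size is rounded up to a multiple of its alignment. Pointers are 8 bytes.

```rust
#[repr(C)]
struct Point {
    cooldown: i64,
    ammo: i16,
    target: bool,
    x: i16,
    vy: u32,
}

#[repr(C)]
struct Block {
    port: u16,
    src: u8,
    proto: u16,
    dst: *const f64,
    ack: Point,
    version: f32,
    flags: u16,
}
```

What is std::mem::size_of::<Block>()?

Point: @0: cooldown [8B, align 8] → 8; @8: ammo [2B, align 2] → 10; @10: target [1B, align 1] → 11; +1 pad (align 2); @12: x [2B, align 2] → 14; +2 pad (align 4); @16: vy [4B, align 4] → 20; +4 tail pad (align 8); size 24, align 8
@0: port [2B, align 2] → 2
@2: src [1B, align 1] → 3
+1 pad (align 2)
@4: proto [2B, align 2] → 6
+2 pad (align 8)
@8: dst [8B, align 8] → 16
@16: ack [24B, align 8] → 40
@40: version [4B, align 4] → 44
@44: flags [2B, align 2] → 46
+2 tail pad (align 8)
size 48, align 8

48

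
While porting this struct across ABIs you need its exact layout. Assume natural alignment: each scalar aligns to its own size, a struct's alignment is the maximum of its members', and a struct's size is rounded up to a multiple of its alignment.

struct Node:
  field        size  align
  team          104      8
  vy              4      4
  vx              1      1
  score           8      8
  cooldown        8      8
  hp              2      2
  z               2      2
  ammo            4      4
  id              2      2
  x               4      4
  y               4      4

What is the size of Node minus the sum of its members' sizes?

9

@0: team [104B, align 8] → 104
@104: vy [4B, align 4] → 108
@108: vx [1B, align 1] → 109
+3 pad (align 8)
@112: score [8B, align 8] → 120
@120: cooldown [8B, align 8] → 128
@128: hp [2B, align 2] → 130
@130: z [2B, align 2] → 132
@132: ammo [4B, align 4] → 136
@136: id [2B, align 2] → 138
+2 pad (align 4)
@140: x [4B, align 4] → 144
@144: y [4B, align 4] → 148
+4 tail pad (align 8)
size 152, align 8
data bytes 143, size 152 → padding 9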